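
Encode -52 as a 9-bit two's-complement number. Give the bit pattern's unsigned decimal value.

52 in 9 bits: 000110100
Invert: 111001011
Add 1:  111001100 = 460
(Check: 2^9 - 52 = 512 - 52 = 460.)

460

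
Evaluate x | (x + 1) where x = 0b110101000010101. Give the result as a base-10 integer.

x = 110101000010101 = 27157
x + 1 = 110101000010110
OR    = 110101000010111 = 27159
(x | (x + 1) sets the lowest cleared bit.)

27159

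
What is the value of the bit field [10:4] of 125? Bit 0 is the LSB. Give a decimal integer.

7

v = 00001111101
Shift right by 4: 0000111
Mask low 7 bits: 0000111 = 7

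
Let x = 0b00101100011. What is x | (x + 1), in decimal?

x = 101100011 = 355
x + 1 = 101100100
OR    = 101100111 = 359
(x | (x + 1) sets the lowest cleared bit.)

359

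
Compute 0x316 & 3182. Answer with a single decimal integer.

6

0x316 = 001100010110
3182 = 110001101110
AND → 000000000110 = 6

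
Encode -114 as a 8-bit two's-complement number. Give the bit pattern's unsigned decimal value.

114 in 8 bits: 01110010
Invert: 10001101
Add 1:  10001110 = 142
(Check: 2^8 - 114 = 256 - 114 = 142.)

142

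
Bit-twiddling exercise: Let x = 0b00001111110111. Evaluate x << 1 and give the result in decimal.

2030

x = 01111110111
shift left by 1 → 11111101110 = 2030
(equivalently, 1015 × 2^1 = 1015 × 2)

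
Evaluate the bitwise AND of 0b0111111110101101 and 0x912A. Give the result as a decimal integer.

a = 0111111110101101
0x912A = 1001000100101010
AND → 0001000100101000 = 4392

4392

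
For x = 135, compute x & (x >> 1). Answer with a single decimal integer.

x = 10000111 = 135
x>>1 = 01000011
AND  = 00000011 = 3
(x & (x >> 1) has a 1 wherever x has two consecutive 1 bits.)

3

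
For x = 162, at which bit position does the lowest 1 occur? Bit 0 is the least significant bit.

162 = 10100010
Trailing zeros: 1, so the lowest set bit is bit 1 (value 2).

1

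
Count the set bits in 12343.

7

12343 = 11000000110111
Count the 1s: 1 + 1 + 1 + 1 + 1 + 1 + 1 = 7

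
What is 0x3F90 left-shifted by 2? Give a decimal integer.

65088

0x3F90 = 0011111110010000
shift left by 2 → 1111111001000000 = 65088
(equivalently, 16272 × 2^2 = 16272 × 4)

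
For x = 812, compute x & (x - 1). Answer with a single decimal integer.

x = 1100101100 = 812
x - 1 = 1100101011
AND   = 1100101000 = 808
(x & (x - 1) clears the lowest set bit of x.)

808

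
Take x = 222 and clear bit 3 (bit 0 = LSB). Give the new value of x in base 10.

214

x = 011011110
bit 3 is currently 1; clear it via x & ~(1 << 3) = x & ~8
→ 011010110 = 214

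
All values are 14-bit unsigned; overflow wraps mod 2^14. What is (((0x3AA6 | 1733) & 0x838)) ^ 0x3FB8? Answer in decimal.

14232

0x3AA6 = 11101010100110
1733 = 00011011000101
→ | → 11111011100111 = 16103
0x838 = 00100000111000
→ & → 00100000100000 = 2080
0x3FB8 = 11111110111000
→ ^ → 11011110011000 = 14232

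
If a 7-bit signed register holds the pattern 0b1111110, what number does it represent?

-2

pattern = 1111110 (MSB is 1 ⇒ negative)
Invert: 0000001, add 1 → 0000010 = 2, so the value is -2.
(Equivalently: 126 - 2^7 = 126 - 128 = -2.)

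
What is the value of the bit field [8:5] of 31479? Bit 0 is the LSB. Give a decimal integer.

7

v = 111101011110111
Shift right by 5: 1111010111
Mask low 4 bits: 0111 = 7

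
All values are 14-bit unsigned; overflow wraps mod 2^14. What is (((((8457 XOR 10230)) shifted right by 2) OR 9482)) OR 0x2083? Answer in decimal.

8457 = 10000100001001
10230 = 10011111110110
→ XOR → 00011011111111 = 1791
→ shifted right by 2 → 00000110111111 = 447
9482 = 10010100001010
→ OR → 10010110111111 = 9663
0x2083 = 10000010000011
→ OR → 10010110111111 = 9663

9663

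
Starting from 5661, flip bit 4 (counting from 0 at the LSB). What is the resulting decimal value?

5645

x = 1011000011101
bit 4 is currently 1; toggle it via x ^ (1 << 4) = x ^ 16
→ 1011000001101 = 5645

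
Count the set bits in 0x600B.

0x600B = 110000000001011
Count the 1s: 1 + 1 + 1 + 1 + 1 = 5

5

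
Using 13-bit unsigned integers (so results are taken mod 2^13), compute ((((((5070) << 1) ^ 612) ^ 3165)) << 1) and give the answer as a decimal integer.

5070 = 1001111001110
→ << 1 (mod 2^13) → 0011110011100 = 1948
612 = 0001001100100
→ ^ → 0010111111000 = 1528
3165 = 0110001011101
→ ^ → 0100110100101 = 2469
→ << 1 (mod 2^13) → 1001101001010 = 4938

4938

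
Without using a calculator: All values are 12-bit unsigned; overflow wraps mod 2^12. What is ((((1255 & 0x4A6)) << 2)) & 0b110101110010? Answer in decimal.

16

1255 = 010011100111
0x4A6 = 010010100110
→ & → 010010100110 = 1190
→ << 2 (mod 2^12) → 001010011000 = 664
0b110101110010 = 110101110010
→ & → 000000010000 = 16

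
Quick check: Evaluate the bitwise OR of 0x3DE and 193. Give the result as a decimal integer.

0x3DE = 1111011110
193 = 0011000001
 OR → 1111011111 = 991

991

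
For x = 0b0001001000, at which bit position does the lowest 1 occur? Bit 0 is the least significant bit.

0b0001001000 = 1001000
Trailing zeros: 3, so the lowest set bit is bit 3 (value 8).

3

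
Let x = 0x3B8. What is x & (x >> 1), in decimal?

x = 1110111000 = 952
x>>1 = 0111011100
AND  = 0110011000 = 408
(x & (x >> 1) has a 1 wherever x has two consecutive 1 bits.)

408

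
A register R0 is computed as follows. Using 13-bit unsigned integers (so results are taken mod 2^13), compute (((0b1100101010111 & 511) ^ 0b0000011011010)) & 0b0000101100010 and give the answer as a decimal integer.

0b1100101010111 = 1100101010111
511 = 0000111111111
→ & → 0000101010111 = 343
0b0000011011010 = 0000011011010
→ ^ → 0000110001101 = 397
0b0000101100010 = 0000101100010
→ & → 0000100000000 = 256

256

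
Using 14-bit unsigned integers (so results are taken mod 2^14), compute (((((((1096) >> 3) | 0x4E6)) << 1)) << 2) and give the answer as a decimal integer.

1096 = 00010001001000
→ >> 3 → 00000010001001 = 137
0x4E6 = 00010011100110
→ | → 00010011101111 = 1263
→ << 1 (mod 2^14) → 00100111011110 = 2526
→ << 2 (mod 2^14) → 10011101111000 = 10104

10104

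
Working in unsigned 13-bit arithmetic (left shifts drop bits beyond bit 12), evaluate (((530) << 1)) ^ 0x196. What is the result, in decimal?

530 = 0001000010010
→ << 1 (mod 2^13) → 0010000100100 = 1060
0x196 = 0000110010110
→ ^ → 0010110110010 = 1458

1458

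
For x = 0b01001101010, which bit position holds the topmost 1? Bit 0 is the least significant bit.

0b01001101010 = 1001101010
The topmost 1 is at position 9 (since 2^9 = 512 ≤ 618 < 1024).

9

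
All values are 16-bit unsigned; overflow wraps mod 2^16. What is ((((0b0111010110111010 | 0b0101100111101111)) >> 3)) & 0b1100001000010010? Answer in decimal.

530

0b0111010110111010 = 0111010110111010
0b0101100111101111 = 0101100111101111
→ | → 0111110111111111 = 32255
→ >> 3 → 0000111110111111 = 4031
0b1100001000010010 = 1100001000010010
→ & → 0000001000010010 = 530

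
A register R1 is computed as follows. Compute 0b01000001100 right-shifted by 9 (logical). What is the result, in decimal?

1

x = 1000001100
shift right by 9 → 0000000001 = 1
(equivalently, floor(524 / 512))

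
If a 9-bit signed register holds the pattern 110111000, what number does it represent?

-72

pattern = 110111000 (MSB is 1 ⇒ negative)
Invert: 001000111, add 1 → 001001000 = 72, so the value is -72.
(Equivalently: 440 - 2^9 = 440 - 512 = -72.)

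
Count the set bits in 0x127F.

0x127F = 1001001111111
Count the 1s: 1 + 1 + 1 + 1 + 1 + 1 + 1 + 1 + 1 = 9

9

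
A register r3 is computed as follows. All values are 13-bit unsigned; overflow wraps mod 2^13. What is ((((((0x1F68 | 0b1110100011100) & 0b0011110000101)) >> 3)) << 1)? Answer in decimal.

448

0x1F68 = 1111101101000
0b1110100011100 = 1110100011100
→ | → 1111101111100 = 8060
0b0011110000101 = 0011110000101
→ & → 0011100000100 = 1796
→ >> 3 → 0000011100000 = 224
→ << 1 (mod 2^13) → 0000111000000 = 448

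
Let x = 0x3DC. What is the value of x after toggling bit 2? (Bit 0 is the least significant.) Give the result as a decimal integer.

x = 01111011100
bit 2 is currently 1; toggle it via x ^ (1 << 2) = x ^ 4
→ 01111011000 = 984

984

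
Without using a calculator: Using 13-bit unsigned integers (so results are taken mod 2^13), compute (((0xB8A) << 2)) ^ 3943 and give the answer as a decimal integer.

0xB8A = 0101110001010
→ << 2 (mod 2^13) → 0111000101000 = 3624
3943 = 0111101100111
→ ^ → 0000101001111 = 335

335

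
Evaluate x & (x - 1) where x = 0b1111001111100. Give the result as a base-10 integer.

7800

x = 1111001111100 = 7804
x - 1 = 1111001111011
AND   = 1111001111000 = 7800
(x & (x - 1) clears the lowest set bit of x.)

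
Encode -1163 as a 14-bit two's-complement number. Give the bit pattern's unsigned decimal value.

15221

1163 in 14 bits: 00010010001011
Invert: 11101101110100
Add 1:  11101101110101 = 15221
(Check: 2^14 - 1163 = 16384 - 1163 = 15221.)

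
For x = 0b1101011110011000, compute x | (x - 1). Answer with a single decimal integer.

55199

x = 1101011110011000 = 55192
x - 1 = 1101011110010111
OR    = 1101011110011111 = 55199
(x | (x - 1) sets all bits below the lowest set bit.)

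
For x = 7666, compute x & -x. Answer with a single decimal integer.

2

x = 1110111110010 = 7666
-x (two's complement) = …0001000001110
AND   = 0000000000010 = 2
(x & -x isolates the lowest set bit of x.)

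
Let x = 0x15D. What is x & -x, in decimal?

x = 101011101 = 349
-x (two's complement) = …010100011
AND   = 000000001 = 1
(x & -x isolates the lowest set bit of x.)

1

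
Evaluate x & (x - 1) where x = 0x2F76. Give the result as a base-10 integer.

x = 10111101110110 = 12150
x - 1 = 10111101110101
AND   = 10111101110100 = 12148
(x & (x - 1) clears the lowest set bit of x.)

12148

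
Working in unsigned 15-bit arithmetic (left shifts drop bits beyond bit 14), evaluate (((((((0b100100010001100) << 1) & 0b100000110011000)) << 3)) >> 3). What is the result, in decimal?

280

0b100100010001100 = 100100010001100
→ << 1 (mod 2^15) → 001000100011000 = 4376
0b100000110011000 = 100000110011000
→ & → 000000100011000 = 280
→ << 3 (mod 2^15) → 000100011000000 = 2240
→ >> 3 → 000000100011000 = 280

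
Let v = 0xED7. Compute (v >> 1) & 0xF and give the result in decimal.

11

v = 0111011010111
Shift right by 1: 011101101011
Mask low 4 bits: 1011 = 11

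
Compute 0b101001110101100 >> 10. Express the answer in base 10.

x = 101001110101100
shift right by 10 → 000000000010100 = 20
(equivalently, floor(21420 / 1024))

20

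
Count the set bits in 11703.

10

11703 = 10110110110111
Count the 1s: 1 + 1 + 1 + 1 + 1 + 1 + 1 + 1 + 1 + 1 = 10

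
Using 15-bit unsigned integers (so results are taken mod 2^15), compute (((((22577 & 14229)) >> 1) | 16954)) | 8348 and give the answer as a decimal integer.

27326

22577 = 101100000110001
14229 = 011011110010101
→ & → 001000000010001 = 4113
→ >> 1 → 000100000001000 = 2056
16954 = 100001000111010
→ | → 100101000111010 = 19002
8348 = 010000010011100
→ | → 110101010111110 = 27326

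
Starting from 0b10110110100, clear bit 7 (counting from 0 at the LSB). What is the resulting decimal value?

1332

x = 10110110100
bit 7 is currently 1; clear it via x & ~(1 << 7) = x & ~128
→ 10100110100 = 1332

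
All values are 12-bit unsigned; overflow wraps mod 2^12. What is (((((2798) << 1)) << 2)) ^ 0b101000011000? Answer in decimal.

3432

2798 = 101011101110
→ << 1 (mod 2^12) → 010111011100 = 1500
→ << 2 (mod 2^12) → 011101110000 = 1904
0b101000011000 = 101000011000
→ ^ → 110101101000 = 3432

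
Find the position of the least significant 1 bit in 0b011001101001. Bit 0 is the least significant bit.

0

0b011001101001 = 11001101001
Trailing zeros: 0, so the lowest set bit is bit 0 (value 1).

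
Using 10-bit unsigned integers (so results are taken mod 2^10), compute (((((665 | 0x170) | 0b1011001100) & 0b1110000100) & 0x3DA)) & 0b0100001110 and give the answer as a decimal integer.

665 = 1010011001
0x170 = 0101110000
→ | → 1111111001 = 1017
0b1011001100 = 1011001100
→ | → 1111111101 = 1021
0b1110000100 = 1110000100
→ & → 1110000100 = 900
0x3DA = 1111011010
→ & → 1110000000 = 896
0b0100001110 = 0100001110
→ & → 0100000000 = 256

256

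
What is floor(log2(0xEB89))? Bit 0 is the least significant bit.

0xEB89 = 1110101110001001
The topmost 1 is at position 15 (since 2^15 = 32768 ≤ 60297 < 65536).

15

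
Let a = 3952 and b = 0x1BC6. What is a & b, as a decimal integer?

3952 = 0111101110000
0x1BC6 = 1101111000110
AND → 0101101000000 = 2880

2880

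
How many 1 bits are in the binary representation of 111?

6

111 = 1101111
Count the 1s: 1 + 1 + 1 + 1 + 1 + 1 = 6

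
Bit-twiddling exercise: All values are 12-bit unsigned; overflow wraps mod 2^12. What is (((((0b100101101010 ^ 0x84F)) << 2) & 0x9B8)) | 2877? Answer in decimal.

3005

0b100101101010 = 100101101010
0x84F = 100001001111
→ ^ → 000100100101 = 293
→ << 2 (mod 2^12) → 010010010100 = 1172
0x9B8 = 100110111000
→ & → 000010010000 = 144
2877 = 101100111101
→ | → 101110111101 = 3005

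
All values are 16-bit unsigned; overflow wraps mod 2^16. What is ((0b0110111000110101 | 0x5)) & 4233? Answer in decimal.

0b0110111000110101 = 0110111000110101
0x5 = 0000000000000101
→ | → 0110111000110101 = 28213
4233 = 0001000010001001
→ & → 0000000000000001 = 1

1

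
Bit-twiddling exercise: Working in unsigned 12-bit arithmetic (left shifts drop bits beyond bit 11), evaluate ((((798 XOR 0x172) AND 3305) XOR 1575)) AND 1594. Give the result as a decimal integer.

798 = 001100011110
0x172 = 000101110010
→ XOR → 001001101100 = 620
3305 = 110011101001
→ AND → 000001101000 = 104
1575 = 011000100111
→ XOR → 011001001111 = 1615
1594 = 011000111010
→ AND → 011000001010 = 1546

1546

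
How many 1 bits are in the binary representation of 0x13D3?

8

0x13D3 = 1001111010011
Count the 1s: 1 + 1 + 1 + 1 + 1 + 1 + 1 + 1 = 8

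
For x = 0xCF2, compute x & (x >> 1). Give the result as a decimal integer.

x = 110011110010 = 3314
x>>1 = 011001111001
AND  = 010001110000 = 1136
(x & (x >> 1) has a 1 wherever x has two consecutive 1 bits.)

1136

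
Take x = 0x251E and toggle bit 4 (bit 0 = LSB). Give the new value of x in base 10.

x = 10010100011110
bit 4 is currently 1; toggle it via x ^ (1 << 4) = x ^ 16
→ 10010100001110 = 9486

9486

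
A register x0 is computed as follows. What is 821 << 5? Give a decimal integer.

26272

821 = 000001100110101
shift left by 5 → 110011010100000 = 26272
(equivalently, 821 × 2^5 = 821 × 32)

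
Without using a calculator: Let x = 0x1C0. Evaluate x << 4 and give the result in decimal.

0x1C0 = 0000111000000
shift left by 4 → 1110000000000 = 7168
(equivalently, 448 × 2^4 = 448 × 16)

7168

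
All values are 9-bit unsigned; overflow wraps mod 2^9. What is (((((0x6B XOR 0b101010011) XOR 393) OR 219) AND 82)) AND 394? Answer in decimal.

0x6B = 001101011
0b101010011 = 101010011
→ XOR → 100111000 = 312
393 = 110001001
→ XOR → 010110001 = 177
219 = 011011011
→ OR → 011111011 = 251
82 = 001010010
→ AND → 001010010 = 82
394 = 110001010
→ AND → 000000010 = 2

2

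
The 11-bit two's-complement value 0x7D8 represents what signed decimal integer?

pattern = 11111011000 (MSB is 1 ⇒ negative)
Invert: 00000100111, add 1 → 00000101000 = 40, so the value is -40.
(Equivalently: 2008 - 2^11 = 2008 - 2048 = -40.)

-40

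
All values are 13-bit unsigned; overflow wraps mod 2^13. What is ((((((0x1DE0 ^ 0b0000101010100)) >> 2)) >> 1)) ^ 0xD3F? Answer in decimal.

0x1DE0 = 1110111100000
0b0000101010100 = 0000101010100
→ ^ → 1110010110100 = 7348
→ >> 2 → 0011100101101 = 1837
→ >> 1 → 0001110010110 = 918
0xD3F = 0110100111111
→ ^ → 0111010101001 = 3753

3753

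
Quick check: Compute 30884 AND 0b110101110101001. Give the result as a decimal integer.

30884 = 111100010100100
b = 110101110101001
AND → 110100010100000 = 26784

26784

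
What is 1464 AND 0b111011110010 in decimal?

1464 = 010110111000
b = 111011110010
AND → 010010110000 = 1200

1200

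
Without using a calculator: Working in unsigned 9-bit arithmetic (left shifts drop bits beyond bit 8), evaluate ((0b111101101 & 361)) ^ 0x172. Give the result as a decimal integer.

0b111101101 = 111101101
361 = 101101001
→ & → 101101001 = 361
0x172 = 101110010
→ ^ → 000011011 = 27

27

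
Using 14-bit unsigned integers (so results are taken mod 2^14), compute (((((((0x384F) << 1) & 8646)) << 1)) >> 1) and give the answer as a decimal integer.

134

0x384F = 11100001001111
→ << 1 (mod 2^14) → 11000010011110 = 12446
8646 = 10000111000110
→ & → 10000010000110 = 8326
→ << 1 (mod 2^14) → 00000100001100 = 268
→ >> 1 → 00000010000110 = 134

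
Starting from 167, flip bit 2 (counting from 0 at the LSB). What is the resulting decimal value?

x = 010100111
bit 2 is currently 1; toggle it via x ^ (1 << 2) = x ^ 4
→ 010100011 = 163

163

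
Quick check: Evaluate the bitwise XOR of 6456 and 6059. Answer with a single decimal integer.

3731

6456 = 1100100111000
6059 = 1011110101011
XOR → 0111010010011 = 3731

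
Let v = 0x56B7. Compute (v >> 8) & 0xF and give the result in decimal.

6

v = 0101011010110111
Shift right by 8: 01010110
Mask low 4 bits: 0110 = 6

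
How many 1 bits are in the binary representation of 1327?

1327 = 10100101111
Count the 1s: 1 + 1 + 1 + 1 + 1 + 1 + 1 = 7

7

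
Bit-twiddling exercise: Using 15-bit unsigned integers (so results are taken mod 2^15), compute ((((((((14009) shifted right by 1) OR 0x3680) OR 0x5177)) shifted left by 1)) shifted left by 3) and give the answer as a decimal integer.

14009 = 011011010111001
→ shifted right by 1 → 001101101011100 = 7004
0x3680 = 011011010000000
→ OR → 011111111011100 = 16348
0x5177 = 101000101110111
→ OR → 111111111111111 = 32767
→ shifted left by 1 (mod 2^15) → 111111111111110 = 32766
→ shifted left by 3 (mod 2^15) → 111111111110000 = 32752

32752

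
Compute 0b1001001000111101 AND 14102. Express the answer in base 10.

a = 1001001000111101
14102 = 0011011100010110
AND → 0001001000010100 = 4628

4628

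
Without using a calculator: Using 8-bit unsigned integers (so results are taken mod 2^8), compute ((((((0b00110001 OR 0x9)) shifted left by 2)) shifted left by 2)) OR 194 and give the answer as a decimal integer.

0b00110001 = 00110001
0x9 = 00001001
→ OR → 00111001 = 57
→ shifted left by 2 (mod 2^8) → 11100100 = 228
→ shifted left by 2 (mod 2^8) → 10010000 = 144
194 = 11000010
→ OR → 11010010 = 210

210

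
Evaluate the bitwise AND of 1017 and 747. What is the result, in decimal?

745

1017 = 1111111001
747 = 1011101011
AND → 1011101001 = 745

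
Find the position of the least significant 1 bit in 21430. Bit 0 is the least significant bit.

21430 = 101001110110110
Trailing zeros: 1, so the lowest set bit is bit 1 (value 2).

1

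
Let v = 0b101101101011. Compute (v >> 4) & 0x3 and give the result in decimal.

2

v = 101101101011
Shift right by 4: 10110110
Mask low 2 bits: 10 = 2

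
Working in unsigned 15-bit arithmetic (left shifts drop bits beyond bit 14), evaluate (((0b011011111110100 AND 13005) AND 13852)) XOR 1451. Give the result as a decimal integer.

0b011011111110100 = 011011111110100
13005 = 011001011001101
→ AND → 011001011000100 = 12996
13852 = 011011000011100
→ AND → 011001000000100 = 12804
1451 = 000010110101011
→ XOR → 011011110101111 = 14255

14255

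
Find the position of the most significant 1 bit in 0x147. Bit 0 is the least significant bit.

8

0x147 = 101000111
The topmost 1 is at position 8 (since 2^8 = 256 ≤ 327 < 512).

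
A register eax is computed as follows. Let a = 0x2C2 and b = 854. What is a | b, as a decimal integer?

0x2C2 = 1011000010
854 = 1101010110
 OR → 1111010110 = 982

982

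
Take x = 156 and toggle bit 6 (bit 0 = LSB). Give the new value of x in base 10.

220

x = 10011100
bit 6 is currently 0; toggle it via x ^ (1 << 6) = x ^ 64
→ 11011100 = 220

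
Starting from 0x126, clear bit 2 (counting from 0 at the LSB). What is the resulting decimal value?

x = 100100110
bit 2 is currently 1; clear it via x & ~(1 << 2) = x & ~4
→ 100100010 = 290

290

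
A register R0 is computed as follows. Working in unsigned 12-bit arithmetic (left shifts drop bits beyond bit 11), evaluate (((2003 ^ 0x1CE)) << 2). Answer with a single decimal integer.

2003 = 011111010011
0x1CE = 000111001110
→ ^ → 011000011101 = 1565
→ << 2 (mod 2^12) → 100001110100 = 2164

2164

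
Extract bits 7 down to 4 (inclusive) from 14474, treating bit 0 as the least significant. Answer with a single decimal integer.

8

v = 11100010001010
Shift right by 4: 1110001000
Mask low 4 bits: 1000 = 8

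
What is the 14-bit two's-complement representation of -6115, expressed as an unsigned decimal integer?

10269

6115 in 14 bits: 01011111100011
Invert: 10100000011100
Add 1:  10100000011101 = 10269
(Check: 2^14 - 6115 = 16384 - 6115 = 10269.)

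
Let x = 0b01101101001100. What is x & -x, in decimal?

4

x = 1101101001100 = 6988
-x (two's complement) = …0010010110100
AND   = 0000000000100 = 4
(x & -x isolates the lowest set bit of x.)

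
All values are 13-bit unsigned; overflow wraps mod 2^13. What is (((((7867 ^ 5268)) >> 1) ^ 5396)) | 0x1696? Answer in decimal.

5783

7867 = 1111010111011
5268 = 1010010010100
→ ^ → 0101000101111 = 2607
→ >> 1 → 0010100010111 = 1303
5396 = 1010100010100
→ ^ → 1000000000011 = 4099
0x1696 = 1011010010110
→ | → 1011010010111 = 5783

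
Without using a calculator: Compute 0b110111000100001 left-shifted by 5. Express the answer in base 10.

x = 00000110111000100001
shift left by 5 → 11011100010000100000 = 902176
(equivalently, 28193 × 2^5 = 28193 × 32)

902176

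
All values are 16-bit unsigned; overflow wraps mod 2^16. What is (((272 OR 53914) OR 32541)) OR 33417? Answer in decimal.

272 = 0000000100010000
53914 = 1101001010011010
→ OR → 1101001110011010 = 54170
32541 = 0111111100011101
→ OR → 1111111110011111 = 65439
33417 = 1000001010001001
→ OR → 1111111110011111 = 65439

65439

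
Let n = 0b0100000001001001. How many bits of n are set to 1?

n = 100000001001001
Count the 1s: 1 + 1 + 1 + 1 = 4

4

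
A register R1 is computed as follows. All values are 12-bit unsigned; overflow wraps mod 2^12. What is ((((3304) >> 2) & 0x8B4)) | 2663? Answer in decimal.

2679

3304 = 110011101000
→ >> 2 → 001100111010 = 826
0x8B4 = 100010110100
→ & → 000000110000 = 48
2663 = 101001100111
→ | → 101001110111 = 2679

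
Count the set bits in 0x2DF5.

10

0x2DF5 = 10110111110101
Count the 1s: 1 + 1 + 1 + 1 + 1 + 1 + 1 + 1 + 1 + 1 = 10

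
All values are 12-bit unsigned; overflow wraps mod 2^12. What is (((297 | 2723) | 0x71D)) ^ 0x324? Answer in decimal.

3227

297 = 000100101001
2723 = 101010100011
→ | → 101110101011 = 2987
0x71D = 011100011101
→ | → 111110111111 = 4031
0x324 = 001100100100
→ ^ → 110010011011 = 3227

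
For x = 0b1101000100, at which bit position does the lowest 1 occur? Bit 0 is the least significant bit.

0b1101000100 = 1101000100
Trailing zeros: 2, so the lowest set bit is bit 2 (value 4).

2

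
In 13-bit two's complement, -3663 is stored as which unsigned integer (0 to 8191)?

3663 in 13 bits: 0111001001111
Invert: 1000110110000
Add 1:  1000110110001 = 4529
(Check: 2^13 - 3663 = 8192 - 3663 = 4529.)

4529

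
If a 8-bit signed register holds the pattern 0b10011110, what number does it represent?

pattern = 10011110 (MSB is 1 ⇒ negative)
Invert: 01100001, add 1 → 01100010 = 98, so the value is -98.
(Equivalently: 158 - 2^8 = 158 - 256 = -98.)

-98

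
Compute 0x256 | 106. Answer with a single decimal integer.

638

0x256 = 1001010110
106 = 0001101010
 OR → 1001111110 = 638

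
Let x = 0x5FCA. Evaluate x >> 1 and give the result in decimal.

12261

0x5FCA = 101111111001010
shift right by 1 → 010111111100101 = 12261
(equivalently, floor(24522 / 2))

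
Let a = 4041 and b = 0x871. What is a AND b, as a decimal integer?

2113

4041 = 111111001001
0x871 = 100001110001
AND → 100001000001 = 2113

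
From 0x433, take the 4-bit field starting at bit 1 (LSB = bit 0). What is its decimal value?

9

v = 0010000110011
Shift right by 1: 001000011001
Mask low 4 bits: 1001 = 9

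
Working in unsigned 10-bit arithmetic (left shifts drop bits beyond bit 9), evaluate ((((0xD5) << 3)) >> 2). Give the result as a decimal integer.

170

0xD5 = 0011010101
→ << 3 (mod 2^10) → 1010101000 = 680
→ >> 2 → 0010101010 = 170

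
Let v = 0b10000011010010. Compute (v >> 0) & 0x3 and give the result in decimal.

2

v = 10000011010010
Shift right by 0: 10000011010010
Mask low 2 bits: 10 = 2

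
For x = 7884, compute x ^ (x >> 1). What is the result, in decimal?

4522

x = 1111011001100 = 7884
x>>1 = 0111101100110
XOR  = 1000110101010 = 4522
(x ^ (x >> 1) gives the standard binary-reflected Gray code of x.)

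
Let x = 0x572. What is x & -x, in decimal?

x = 10101110010 = 1394
-x (two's complement) = …01010001110
AND   = 00000000010 = 2
(x & -x isolates the lowest set bit of x.)

2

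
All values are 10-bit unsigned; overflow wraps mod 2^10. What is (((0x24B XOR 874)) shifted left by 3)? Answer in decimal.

0x24B = 1001001011
874 = 1101101010
→ XOR → 0100100001 = 289
→ shifted left by 3 (mod 2^10) → 0100001000 = 264

264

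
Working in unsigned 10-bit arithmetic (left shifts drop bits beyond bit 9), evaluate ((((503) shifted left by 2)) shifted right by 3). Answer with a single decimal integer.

123

503 = 0111110111
→ shifted left by 2 (mod 2^10) → 1111011100 = 988
→ shifted right by 3 → 0001111011 = 123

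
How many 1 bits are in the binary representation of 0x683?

5

0x683 = 11010000011
Count the 1s: 1 + 1 + 1 + 1 + 1 = 5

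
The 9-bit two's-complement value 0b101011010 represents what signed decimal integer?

-166

pattern = 101011010 (MSB is 1 ⇒ negative)
Invert: 010100101, add 1 → 010100110 = 166, so the value is -166.
(Equivalently: 346 - 2^9 = 346 - 512 = -166.)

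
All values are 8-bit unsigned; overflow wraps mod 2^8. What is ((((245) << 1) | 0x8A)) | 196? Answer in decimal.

238

245 = 11110101
→ << 1 (mod 2^8) → 11101010 = 234
0x8A = 10001010
→ | → 11101010 = 234
196 = 11000100
→ | → 11101110 = 238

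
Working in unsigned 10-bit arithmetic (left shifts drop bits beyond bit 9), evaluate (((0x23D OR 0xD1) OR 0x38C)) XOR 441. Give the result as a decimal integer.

0x23D = 1000111101
0xD1 = 0011010001
→ OR → 1011111101 = 765
0x38C = 1110001100
→ OR → 1111111101 = 1021
441 = 0110111001
→ XOR → 1001000100 = 580

580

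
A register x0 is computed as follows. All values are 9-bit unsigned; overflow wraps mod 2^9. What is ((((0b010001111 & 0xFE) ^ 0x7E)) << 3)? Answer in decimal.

0b010001111 = 010001111
0xFE = 011111110
→ & → 010001110 = 142
0x7E = 001111110
→ ^ → 011110000 = 240
→ << 3 (mod 2^9) → 110000000 = 384

384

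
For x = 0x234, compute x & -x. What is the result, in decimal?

x = 1000110100 = 564
-x (two's complement) = …0111001100
AND   = 0000000100 = 4
(x & -x isolates the lowest set bit of x.)

4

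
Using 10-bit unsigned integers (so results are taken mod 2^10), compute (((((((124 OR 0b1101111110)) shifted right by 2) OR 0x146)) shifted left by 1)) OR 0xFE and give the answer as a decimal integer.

124 = 0001111100
0b1101111110 = 1101111110
→ OR → 1101111110 = 894
→ shifted right by 2 → 0011011111 = 223
0x146 = 0101000110
→ OR → 0111011111 = 479
→ shifted left by 1 (mod 2^10) → 1110111110 = 958
0xFE = 0011111110
→ OR → 1111111110 = 1022

1022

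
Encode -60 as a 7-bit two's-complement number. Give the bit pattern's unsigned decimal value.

60 in 7 bits: 0111100
Invert: 1000011
Add 1:  1000100 = 68
(Check: 2^7 - 60 = 128 - 60 = 68.)

68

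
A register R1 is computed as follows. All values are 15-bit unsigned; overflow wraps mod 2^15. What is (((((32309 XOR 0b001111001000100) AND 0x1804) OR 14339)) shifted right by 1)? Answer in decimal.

32309 = 111111000110101
0b001111001000100 = 001111001000100
→ XOR → 110000001110001 = 24689
0x1804 = 001100000000100
→ AND → 000000000000000 = 0
14339 = 011100000000011
→ OR → 011100000000011 = 14339
→ shifted right by 1 → 001110000000001 = 7169

7169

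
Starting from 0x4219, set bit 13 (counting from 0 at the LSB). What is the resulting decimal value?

25113

x = 100001000011001
bit 13 is currently 0; set it via x | (1 << 13) = x | 8192
→ 110001000011001 = 25113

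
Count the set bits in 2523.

8

2523 = 100111011011
Count the 1s: 1 + 1 + 1 + 1 + 1 + 1 + 1 + 1 = 8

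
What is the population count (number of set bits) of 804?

4

804 = 1100100100
Count the 1s: 1 + 1 + 1 + 1 = 4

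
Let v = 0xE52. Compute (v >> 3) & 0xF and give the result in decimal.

v = 0000111001010010
Shift right by 3: 0000111001010
Mask low 4 bits: 1010 = 10

10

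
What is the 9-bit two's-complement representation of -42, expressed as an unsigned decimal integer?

42 in 9 bits: 000101010
Invert: 111010101
Add 1:  111010110 = 470
(Check: 2^9 - 42 = 512 - 42 = 470.)

470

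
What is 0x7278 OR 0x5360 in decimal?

0x7278 = 111001001111000
0x5360 = 101001101100000
 OR → 111001101111000 = 29560

29560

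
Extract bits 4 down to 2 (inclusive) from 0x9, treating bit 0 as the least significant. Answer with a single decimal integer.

v = 000001001
Shift right by 2: 0000010
Mask low 3 bits: 010 = 2

2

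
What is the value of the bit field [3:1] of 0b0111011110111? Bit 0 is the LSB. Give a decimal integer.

3

v = 0111011110111
Shift right by 1: 011101111011
Mask low 3 bits: 011 = 3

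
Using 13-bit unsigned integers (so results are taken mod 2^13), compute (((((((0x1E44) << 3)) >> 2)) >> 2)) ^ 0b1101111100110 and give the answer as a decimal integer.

0x1E44 = 1111001000100
→ << 3 (mod 2^13) → 1001000100000 = 4640
→ >> 2 → 0010010001000 = 1160
→ >> 2 → 0000100100010 = 290
0b1101111100110 = 1101111100110
→ ^ → 1101011000100 = 6852

6852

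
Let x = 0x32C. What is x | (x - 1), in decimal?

815

x = 1100101100 = 812
x - 1 = 1100101011
OR    = 1100101111 = 815
(x | (x - 1) sets all bits below the lowest set bit.)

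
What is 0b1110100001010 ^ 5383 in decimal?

2061

a = 1110100001010
5383 = 1010100000111
XOR → 0100000001101 = 2061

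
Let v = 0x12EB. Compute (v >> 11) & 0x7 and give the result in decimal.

v = 01001011101011
Shift right by 11: 010
Mask low 3 bits: 010 = 2

2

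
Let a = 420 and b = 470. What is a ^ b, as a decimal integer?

114

420 = 110100100
470 = 111010110
XOR → 001110010 = 114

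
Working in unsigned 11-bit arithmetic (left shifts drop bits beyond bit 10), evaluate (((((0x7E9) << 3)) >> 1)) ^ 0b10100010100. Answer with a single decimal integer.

1712

0x7E9 = 11111101001
→ << 3 (mod 2^11) → 11101001000 = 1864
→ >> 1 → 01110100100 = 932
0b10100010100 = 10100010100
→ ^ → 11010110000 = 1712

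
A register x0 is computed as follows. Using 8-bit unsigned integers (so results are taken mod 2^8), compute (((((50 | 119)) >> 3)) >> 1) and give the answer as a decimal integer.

50 = 00110010
119 = 01110111
→ | → 01110111 = 119
→ >> 3 → 00001110 = 14
→ >> 1 → 00000111 = 7

7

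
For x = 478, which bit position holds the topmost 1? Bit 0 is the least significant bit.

478 = 111011110
The topmost 1 is at position 8 (since 2^8 = 256 ≤ 478 < 512).

8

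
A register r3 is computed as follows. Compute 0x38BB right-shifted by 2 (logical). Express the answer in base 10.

0x38BB = 11100010111011
shift right by 2 → 00111000101110 = 3630
(equivalently, floor(14523 / 4))

3630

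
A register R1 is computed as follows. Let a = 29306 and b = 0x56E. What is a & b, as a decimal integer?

29306 = 111001001111010
0x56E = 000010101101110
AND → 000000001101010 = 106

106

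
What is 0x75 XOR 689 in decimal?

0x75 = 0001110101
689 = 1010110001
XOR → 1011000100 = 708

708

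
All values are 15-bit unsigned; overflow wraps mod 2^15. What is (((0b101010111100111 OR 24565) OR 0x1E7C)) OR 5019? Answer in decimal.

0b101010111100111 = 101010111100111
24565 = 101111111110101
→ OR → 101111111110111 = 24567
0x1E7C = 001111001111100
→ OR → 101111111111111 = 24575
5019 = 001001110011011
→ OR → 101111111111111 = 24575

24575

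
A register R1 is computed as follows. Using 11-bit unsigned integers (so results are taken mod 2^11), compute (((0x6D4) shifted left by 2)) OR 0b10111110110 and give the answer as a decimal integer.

2038

0x6D4 = 11011010100
→ shifted left by 2 (mod 2^11) → 01101010000 = 848
0b10111110110 = 10111110110
→ OR → 11111110110 = 2038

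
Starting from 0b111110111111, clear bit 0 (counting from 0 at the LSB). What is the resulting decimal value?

x = 111110111111
bit 0 is currently 1; clear it via x & ~(1 << 0) = x & ~1
→ 111110111110 = 4030

4030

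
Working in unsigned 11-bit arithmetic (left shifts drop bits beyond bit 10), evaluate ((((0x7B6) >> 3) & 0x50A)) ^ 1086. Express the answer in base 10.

1084

0x7B6 = 11110110110
→ >> 3 → 00011110110 = 246
0x50A = 10100001010
→ & → 00000000010 = 2
1086 = 10000111110
→ ^ → 10000111100 = 1084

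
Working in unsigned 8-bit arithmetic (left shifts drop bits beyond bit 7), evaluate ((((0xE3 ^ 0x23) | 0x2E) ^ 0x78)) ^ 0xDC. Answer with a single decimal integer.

0xE3 = 11100011
0x23 = 00100011
→ ^ → 11000000 = 192
0x2E = 00101110
→ | → 11101110 = 238
0x78 = 01111000
→ ^ → 10010110 = 150
0xDC = 11011100
→ ^ → 01001010 = 74

74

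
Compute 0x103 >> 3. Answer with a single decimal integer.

0x103 = 100000011
shift right by 3 → 000100000 = 32
(equivalently, floor(259 / 8))

32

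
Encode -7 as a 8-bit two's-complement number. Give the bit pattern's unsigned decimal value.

249

7 in 8 bits: 00000111
Invert: 11111000
Add 1:  11111001 = 249
(Check: 2^8 - 7 = 256 - 7 = 249.)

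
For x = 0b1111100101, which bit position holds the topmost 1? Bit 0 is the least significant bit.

9

0b1111100101 = 1111100101
The topmost 1 is at position 9 (since 2^9 = 512 ≤ 997 < 1024).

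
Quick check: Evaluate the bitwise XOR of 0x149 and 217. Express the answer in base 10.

0x149 = 101001001
217 = 011011001
XOR → 110010000 = 400

400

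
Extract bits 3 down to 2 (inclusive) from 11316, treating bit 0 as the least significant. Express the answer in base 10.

1

v = 10110000110100
Shift right by 2: 101100001101
Mask low 2 bits: 01 = 1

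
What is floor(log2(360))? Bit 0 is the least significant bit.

8

360 = 101101000
The topmost 1 is at position 8 (since 2^8 = 256 ≤ 360 < 512).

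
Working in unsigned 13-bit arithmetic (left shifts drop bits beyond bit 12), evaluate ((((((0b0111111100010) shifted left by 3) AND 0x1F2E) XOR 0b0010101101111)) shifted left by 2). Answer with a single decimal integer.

2492

0b0111111100010 = 0111111100010
→ shifted left by 3 (mod 2^13) → 1111100010000 = 7952
0x1F2E = 1111100101110
→ AND → 1111100000000 = 7936
0b0010101101111 = 0010101101111
→ XOR → 1101001101111 = 6767
→ shifted left by 2 (mod 2^13) → 0100110111100 = 2492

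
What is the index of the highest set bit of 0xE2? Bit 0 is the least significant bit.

7

0xE2 = 11100010
The topmost 1 is at position 7 (since 2^7 = 128 ≤ 226 < 256).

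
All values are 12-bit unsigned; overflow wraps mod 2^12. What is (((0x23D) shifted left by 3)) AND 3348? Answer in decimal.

0x23D = 001000111101
→ shifted left by 3 (mod 2^12) → 000111101000 = 488
3348 = 110100010100
→ AND → 000100000000 = 256

256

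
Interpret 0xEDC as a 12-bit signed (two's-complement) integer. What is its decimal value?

-292

pattern = 111011011100 (MSB is 1 ⇒ negative)
Invert: 000100100011, add 1 → 000100100100 = 292, so the value is -292.
(Equivalently: 3804 - 2^12 = 3804 - 4096 = -292.)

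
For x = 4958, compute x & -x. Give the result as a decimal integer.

x = 1001101011110 = 4958
-x (two's complement) = …0110010100010
AND   = 0000000000010 = 2
(x & -x isolates the lowest set bit of x.)

2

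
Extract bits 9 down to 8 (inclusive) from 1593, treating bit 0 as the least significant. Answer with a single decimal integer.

v = 11000111001
Shift right by 8: 110
Mask low 2 bits: 10 = 2

2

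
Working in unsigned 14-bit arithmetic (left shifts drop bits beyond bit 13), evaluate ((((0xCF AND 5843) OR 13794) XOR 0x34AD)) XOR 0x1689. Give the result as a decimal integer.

6087

0xCF = 00000011001111
5843 = 01011011010011
→ AND → 00000011000011 = 195
13794 = 11010111100010
→ OR → 11010111100011 = 13795
0x34AD = 11010010101101
→ XOR → 00000101001110 = 334
0x1689 = 01011010001001
→ XOR → 01011111000111 = 6087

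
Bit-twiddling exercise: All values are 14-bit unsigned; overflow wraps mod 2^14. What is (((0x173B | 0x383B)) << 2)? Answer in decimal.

0x173B = 01011100111011
0x383B = 11100000111011
→ | → 11111100111011 = 16187
→ << 2 (mod 2^14) → 11110011101100 = 15596

15596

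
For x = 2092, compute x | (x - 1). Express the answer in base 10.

x = 100000101100 = 2092
x - 1 = 100000101011
OR    = 100000101111 = 2095
(x | (x - 1) sets all bits below the lowest set bit.)

2095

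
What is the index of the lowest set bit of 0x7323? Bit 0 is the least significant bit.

0

0x7323 = 111001100100011
Trailing zeros: 0, so the lowest set bit is bit 0 (value 1).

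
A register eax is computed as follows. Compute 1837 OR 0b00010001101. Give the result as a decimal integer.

1837 = 11100101101
b = 00010001101
 OR → 11110101101 = 1965

1965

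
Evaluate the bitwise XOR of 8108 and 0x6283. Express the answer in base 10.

8108 = 001111110101100
0x6283 = 110001010000011
XOR → 111110100101111 = 32047

32047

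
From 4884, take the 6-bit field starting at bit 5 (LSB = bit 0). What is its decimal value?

24

v = 1001100010100
Shift right by 5: 10011000
Mask low 6 bits: 011000 = 24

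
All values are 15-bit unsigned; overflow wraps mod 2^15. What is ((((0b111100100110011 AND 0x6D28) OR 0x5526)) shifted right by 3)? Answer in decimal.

0b111100100110011 = 111100100110011
0x6D28 = 110110100101000
→ AND → 110100100100000 = 26912
0x5526 = 101010100100110
→ OR → 111110100100110 = 32038
→ shifted right by 3 → 000111110100100 = 4004

4004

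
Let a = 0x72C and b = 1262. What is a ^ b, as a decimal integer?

0x72C = 11100101100
1262 = 10011101110
XOR → 01111000010 = 962

962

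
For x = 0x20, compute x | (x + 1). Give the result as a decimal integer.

33

x = 100000 = 32
x + 1 = 100001
OR    = 100001 = 33
(x | (x + 1) sets the lowest cleared bit.)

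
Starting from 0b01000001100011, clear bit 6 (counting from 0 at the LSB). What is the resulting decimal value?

x = 01000001100011
bit 6 is currently 1; clear it via x & ~(1 << 6) = x & ~64
→ 01000000100011 = 4131

4131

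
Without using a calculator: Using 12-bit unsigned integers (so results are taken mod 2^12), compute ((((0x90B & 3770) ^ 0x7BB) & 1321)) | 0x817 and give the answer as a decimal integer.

0x90B = 100100001011
3770 = 111010111010
→ & → 100000001010 = 2058
0x7BB = 011110111011
→ ^ → 111110110001 = 4017
1321 = 010100101001
→ & → 010100100001 = 1313
0x817 = 100000010111
→ | → 110100110111 = 3383

3383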